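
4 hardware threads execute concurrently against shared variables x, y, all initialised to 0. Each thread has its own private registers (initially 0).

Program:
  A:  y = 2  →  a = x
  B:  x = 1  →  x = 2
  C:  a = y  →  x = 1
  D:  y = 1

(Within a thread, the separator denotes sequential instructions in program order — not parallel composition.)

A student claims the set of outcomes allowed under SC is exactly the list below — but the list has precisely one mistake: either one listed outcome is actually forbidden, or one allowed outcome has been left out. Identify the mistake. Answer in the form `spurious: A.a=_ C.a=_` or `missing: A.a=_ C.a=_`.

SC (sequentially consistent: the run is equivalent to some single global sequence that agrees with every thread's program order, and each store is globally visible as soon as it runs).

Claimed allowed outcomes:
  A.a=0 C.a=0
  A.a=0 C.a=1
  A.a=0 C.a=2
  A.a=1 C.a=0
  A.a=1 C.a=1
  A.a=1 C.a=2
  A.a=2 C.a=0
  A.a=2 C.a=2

outcome vector order: (A.a,C.a)
SC: 9 outcomes — {0/0; 0/1; 0/2; 1/0; 1/1; 1/2; 2/0; 2/1; 2/2}
SC∖claimed = {2/1}

missing: A.a=2 C.a=1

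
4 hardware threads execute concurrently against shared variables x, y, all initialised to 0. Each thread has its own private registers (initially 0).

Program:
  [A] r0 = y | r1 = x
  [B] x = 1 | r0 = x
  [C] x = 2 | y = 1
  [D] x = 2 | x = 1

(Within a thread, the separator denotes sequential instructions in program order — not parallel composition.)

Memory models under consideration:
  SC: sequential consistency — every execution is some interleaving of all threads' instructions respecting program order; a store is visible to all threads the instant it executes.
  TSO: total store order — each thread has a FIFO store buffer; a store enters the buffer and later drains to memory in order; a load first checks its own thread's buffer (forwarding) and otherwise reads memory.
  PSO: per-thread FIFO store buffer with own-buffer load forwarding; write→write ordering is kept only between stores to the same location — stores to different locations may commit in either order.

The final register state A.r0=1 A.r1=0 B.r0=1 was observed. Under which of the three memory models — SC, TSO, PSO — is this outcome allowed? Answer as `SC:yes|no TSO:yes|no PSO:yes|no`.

SC:no TSO:no PSO:yes

outcome vector order: (A.r0,A.r1,B.r0)
SC: 10 outcomes — {001; 002; 011; 012; 021; 022; 111; 112; 121; 122}
TSO: 10 outcomes — {001; 002; 011; 012; 021; 022; 111; 112; 121; 122}
PSO: 12 outcomes — {001; 002; 011; 012; 021; 022; 101; 102; 111; 112; 121; 122}
target 101 ∈ {PSO}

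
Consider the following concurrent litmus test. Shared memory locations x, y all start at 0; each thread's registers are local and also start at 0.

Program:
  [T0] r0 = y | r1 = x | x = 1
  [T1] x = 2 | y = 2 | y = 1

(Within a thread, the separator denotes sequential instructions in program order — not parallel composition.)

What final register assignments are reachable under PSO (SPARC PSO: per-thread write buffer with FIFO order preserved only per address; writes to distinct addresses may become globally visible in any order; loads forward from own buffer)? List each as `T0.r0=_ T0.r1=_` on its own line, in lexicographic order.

T0.r0=0 T0.r1=0
T0.r0=0 T0.r1=2
T0.r0=1 T0.r1=0
T0.r0=1 T0.r1=2
T0.r0=2 T0.r1=0
T0.r0=2 T0.r1=2

outcome vector order: (T0.r0,T0.r1)
|PSO outcomes| = 6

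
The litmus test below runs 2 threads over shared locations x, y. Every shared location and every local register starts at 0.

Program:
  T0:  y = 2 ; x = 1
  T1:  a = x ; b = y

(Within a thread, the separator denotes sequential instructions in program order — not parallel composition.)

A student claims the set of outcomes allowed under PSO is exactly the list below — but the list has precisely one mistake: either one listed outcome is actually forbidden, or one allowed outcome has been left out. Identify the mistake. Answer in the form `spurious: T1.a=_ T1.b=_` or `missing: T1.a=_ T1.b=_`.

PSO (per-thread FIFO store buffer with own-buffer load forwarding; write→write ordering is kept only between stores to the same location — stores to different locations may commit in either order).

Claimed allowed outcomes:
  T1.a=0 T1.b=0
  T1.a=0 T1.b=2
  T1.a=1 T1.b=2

outcome vector order: (T1.a,T1.b)
PSO (4): <0 0> <0 2> <1 0> <1 2>
PSO∖claimed = {<1 0>}

missing: T1.a=1 T1.b=0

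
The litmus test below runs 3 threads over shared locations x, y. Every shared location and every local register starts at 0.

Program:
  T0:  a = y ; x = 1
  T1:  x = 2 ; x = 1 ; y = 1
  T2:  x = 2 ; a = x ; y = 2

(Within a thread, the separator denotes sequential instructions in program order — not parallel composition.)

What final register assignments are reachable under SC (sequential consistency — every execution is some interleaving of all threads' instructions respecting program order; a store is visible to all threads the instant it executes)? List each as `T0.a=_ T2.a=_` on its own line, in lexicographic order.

outcome vector order: (T0.a,T2.a)
|SC outcomes| = 6

T0.a=0 T2.a=1
T0.a=0 T2.a=2
T0.a=1 T2.a=1
T0.a=1 T2.a=2
T0.a=2 T2.a=1
T0.a=2 T2.a=2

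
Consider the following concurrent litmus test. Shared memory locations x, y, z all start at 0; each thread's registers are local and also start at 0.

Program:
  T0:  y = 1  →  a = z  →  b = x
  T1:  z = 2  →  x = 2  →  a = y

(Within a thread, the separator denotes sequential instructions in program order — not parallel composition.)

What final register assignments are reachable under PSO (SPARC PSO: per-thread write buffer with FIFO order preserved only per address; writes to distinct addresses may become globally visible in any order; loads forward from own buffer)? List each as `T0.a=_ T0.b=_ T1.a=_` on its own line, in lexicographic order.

T0.a=0 T0.b=0 T1.a=0
T0.a=0 T0.b=0 T1.a=1
T0.a=0 T0.b=2 T1.a=0
T0.a=0 T0.b=2 T1.a=1
T0.a=2 T0.b=0 T1.a=0
T0.a=2 T0.b=0 T1.a=1
T0.a=2 T0.b=2 T1.a=0
T0.a=2 T0.b=2 T1.a=1

outcome vector order: (T0.a,T0.b,T1.a)
|PSO outcomes| = 8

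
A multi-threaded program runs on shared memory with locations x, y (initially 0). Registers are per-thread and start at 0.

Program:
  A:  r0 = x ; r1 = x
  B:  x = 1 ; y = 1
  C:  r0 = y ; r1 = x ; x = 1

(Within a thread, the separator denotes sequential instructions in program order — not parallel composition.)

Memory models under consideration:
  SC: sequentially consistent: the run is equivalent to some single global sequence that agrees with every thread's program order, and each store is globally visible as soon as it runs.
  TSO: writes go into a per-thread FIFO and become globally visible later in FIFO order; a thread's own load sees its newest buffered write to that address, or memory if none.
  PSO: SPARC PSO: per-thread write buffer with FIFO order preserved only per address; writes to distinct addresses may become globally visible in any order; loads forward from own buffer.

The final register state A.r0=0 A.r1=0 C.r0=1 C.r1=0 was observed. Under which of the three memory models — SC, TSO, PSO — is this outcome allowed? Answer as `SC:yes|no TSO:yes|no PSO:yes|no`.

outcome vector order: (A.r0,A.r1,C.r0,C.r1)
[SC] allowed = {0/0/0/0, 0/0/0/1, 0/0/1/1, 0/1/0/0, 0/1/0/1, 0/1/1/1, 1/1/0/0, 1/1/0/1, 1/1/1/1}
[TSO] allowed = {0/0/0/0, 0/0/0/1, 0/0/1/1, 0/1/0/0, 0/1/0/1, 0/1/1/1, 1/1/0/0, 1/1/0/1, 1/1/1/1}
[PSO] allowed = {0/0/0/0, 0/0/0/1, 0/0/1/0, 0/0/1/1, 0/1/0/0, 0/1/0/1, 0/1/1/0, 0/1/1/1, 1/1/0/0, 1/1/0/1, 1/1/1/0, 1/1/1/1}
target 0/0/1/0 ∈ {PSO}

SC:no TSO:no PSO:yes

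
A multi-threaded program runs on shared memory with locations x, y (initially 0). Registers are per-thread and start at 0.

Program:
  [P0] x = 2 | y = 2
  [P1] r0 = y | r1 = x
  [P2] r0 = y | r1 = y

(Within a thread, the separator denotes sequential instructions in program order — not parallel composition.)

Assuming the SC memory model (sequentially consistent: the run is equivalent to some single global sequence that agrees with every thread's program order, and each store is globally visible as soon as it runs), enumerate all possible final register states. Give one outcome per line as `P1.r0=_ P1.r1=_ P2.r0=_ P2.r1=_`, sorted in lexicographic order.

outcome vector order: (P1.r0,P1.r1,P2.r0,P2.r1)
|SC outcomes| = 9

P1.r0=0 P1.r1=0 P2.r0=0 P2.r1=0
P1.r0=0 P1.r1=0 P2.r0=0 P2.r1=2
P1.r0=0 P1.r1=0 P2.r0=2 P2.r1=2
P1.r0=0 P1.r1=2 P2.r0=0 P2.r1=0
P1.r0=0 P1.r1=2 P2.r0=0 P2.r1=2
P1.r0=0 P1.r1=2 P2.r0=2 P2.r1=2
P1.r0=2 P1.r1=2 P2.r0=0 P2.r1=0
P1.r0=2 P1.r1=2 P2.r0=0 P2.r1=2
P1.r0=2 P1.r1=2 P2.r0=2 P2.r1=2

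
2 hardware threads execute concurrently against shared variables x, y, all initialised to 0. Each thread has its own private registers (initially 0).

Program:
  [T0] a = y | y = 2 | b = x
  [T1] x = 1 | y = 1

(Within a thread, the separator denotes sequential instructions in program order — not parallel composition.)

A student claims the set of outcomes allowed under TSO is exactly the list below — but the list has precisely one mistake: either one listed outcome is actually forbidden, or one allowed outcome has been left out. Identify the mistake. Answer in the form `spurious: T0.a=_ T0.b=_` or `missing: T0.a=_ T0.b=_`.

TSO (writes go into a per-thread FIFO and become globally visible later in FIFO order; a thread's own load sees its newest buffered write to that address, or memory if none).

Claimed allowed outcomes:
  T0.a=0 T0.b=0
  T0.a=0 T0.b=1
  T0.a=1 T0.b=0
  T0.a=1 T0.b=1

outcome vector order: (T0.a,T0.b)
[TSO] allowed = {0/0 0/1 1/1}
claimed∖TSO = {1/0}

spurious: T0.a=1 T0.b=0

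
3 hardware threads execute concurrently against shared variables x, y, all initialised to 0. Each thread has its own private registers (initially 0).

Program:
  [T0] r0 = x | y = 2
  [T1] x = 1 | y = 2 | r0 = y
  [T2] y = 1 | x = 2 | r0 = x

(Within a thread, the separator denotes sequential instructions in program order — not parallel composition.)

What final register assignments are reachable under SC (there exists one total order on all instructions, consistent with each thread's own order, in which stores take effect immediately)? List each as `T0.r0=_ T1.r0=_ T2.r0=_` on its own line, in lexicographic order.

T0.r0=0 T1.r0=1 T2.r0=2
T0.r0=0 T1.r0=2 T2.r0=1
T0.r0=0 T1.r0=2 T2.r0=2
T0.r0=1 T1.r0=1 T2.r0=2
T0.r0=1 T1.r0=2 T2.r0=1
T0.r0=1 T1.r0=2 T2.r0=2
T0.r0=2 T1.r0=1 T2.r0=2
T0.r0=2 T1.r0=2 T2.r0=1
T0.r0=2 T1.r0=2 T2.r0=2

outcome vector order: (T0.r0,T1.r0,T2.r0)
|SC outcomes| = 9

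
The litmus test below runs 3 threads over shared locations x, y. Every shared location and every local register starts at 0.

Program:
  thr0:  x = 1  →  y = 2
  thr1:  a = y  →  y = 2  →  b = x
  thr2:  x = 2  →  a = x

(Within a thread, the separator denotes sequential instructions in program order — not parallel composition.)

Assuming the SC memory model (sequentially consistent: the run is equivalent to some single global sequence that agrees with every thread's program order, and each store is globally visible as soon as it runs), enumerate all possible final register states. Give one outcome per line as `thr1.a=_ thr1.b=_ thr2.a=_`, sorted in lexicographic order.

thr1.a=0 thr1.b=0 thr2.a=1
thr1.a=0 thr1.b=0 thr2.a=2
thr1.a=0 thr1.b=1 thr2.a=1
thr1.a=0 thr1.b=1 thr2.a=2
thr1.a=0 thr1.b=2 thr2.a=1
thr1.a=0 thr1.b=2 thr2.a=2
thr1.a=2 thr1.b=1 thr2.a=1
thr1.a=2 thr1.b=1 thr2.a=2
thr1.a=2 thr1.b=2 thr2.a=2

outcome vector order: (thr1.a,thr1.b,thr2.a)
|SC outcomes| = 9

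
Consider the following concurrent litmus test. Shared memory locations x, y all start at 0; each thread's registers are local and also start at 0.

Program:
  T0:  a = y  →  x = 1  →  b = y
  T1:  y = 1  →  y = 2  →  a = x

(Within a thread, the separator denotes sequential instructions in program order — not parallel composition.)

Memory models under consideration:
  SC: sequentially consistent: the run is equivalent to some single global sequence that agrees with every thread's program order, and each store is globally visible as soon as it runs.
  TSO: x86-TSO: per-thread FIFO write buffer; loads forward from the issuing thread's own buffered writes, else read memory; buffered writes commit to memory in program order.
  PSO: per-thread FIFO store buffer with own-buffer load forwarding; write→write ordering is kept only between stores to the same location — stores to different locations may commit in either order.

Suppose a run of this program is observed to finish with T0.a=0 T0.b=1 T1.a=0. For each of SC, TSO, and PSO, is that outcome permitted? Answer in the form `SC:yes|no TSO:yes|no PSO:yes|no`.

outcome vector order: (T0.a,T0.b,T1.a)
SC: 9 outcomes — {001, 011, 020, 021, 111, 120, 121, 220, 221}
TSO: 12 outcomes — {000, 001, 010, 011, 020, 021, 110, 111, 120, 121, 220, 221}
PSO: 12 outcomes — {000, 001, 010, 011, 020, 021, 110, 111, 120, 121, 220, 221}
target 010 ∈ {TSO,PSO}

SC:no TSO:yes PSO:yes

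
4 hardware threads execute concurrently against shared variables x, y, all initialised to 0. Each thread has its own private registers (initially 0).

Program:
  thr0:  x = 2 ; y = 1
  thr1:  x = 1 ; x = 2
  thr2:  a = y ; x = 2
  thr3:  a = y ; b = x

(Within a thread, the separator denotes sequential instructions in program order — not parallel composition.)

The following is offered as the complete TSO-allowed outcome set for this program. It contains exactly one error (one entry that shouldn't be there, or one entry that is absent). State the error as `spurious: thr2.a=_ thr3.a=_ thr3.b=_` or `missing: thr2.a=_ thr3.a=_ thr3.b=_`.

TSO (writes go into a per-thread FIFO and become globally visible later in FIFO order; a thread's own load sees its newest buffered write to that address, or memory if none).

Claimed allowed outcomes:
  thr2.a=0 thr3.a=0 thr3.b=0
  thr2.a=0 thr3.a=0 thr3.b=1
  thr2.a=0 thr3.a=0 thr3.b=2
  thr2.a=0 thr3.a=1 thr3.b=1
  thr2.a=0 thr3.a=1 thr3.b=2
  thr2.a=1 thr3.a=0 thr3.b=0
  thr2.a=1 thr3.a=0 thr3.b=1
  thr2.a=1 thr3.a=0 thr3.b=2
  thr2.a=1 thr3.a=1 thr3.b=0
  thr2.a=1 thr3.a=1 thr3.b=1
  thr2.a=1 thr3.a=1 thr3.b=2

outcome vector order: (thr2.a,thr3.a,thr3.b)
under TSO → (0,0,0) (0,0,1) (0,0,2) (0,1,1) (0,1,2) (1,0,0) (1,0,1) (1,0,2) (1,1,1) (1,1,2)
claimed∖TSO = {(1,1,0)}

spurious: thr2.a=1 thr3.a=1 thr3.b=0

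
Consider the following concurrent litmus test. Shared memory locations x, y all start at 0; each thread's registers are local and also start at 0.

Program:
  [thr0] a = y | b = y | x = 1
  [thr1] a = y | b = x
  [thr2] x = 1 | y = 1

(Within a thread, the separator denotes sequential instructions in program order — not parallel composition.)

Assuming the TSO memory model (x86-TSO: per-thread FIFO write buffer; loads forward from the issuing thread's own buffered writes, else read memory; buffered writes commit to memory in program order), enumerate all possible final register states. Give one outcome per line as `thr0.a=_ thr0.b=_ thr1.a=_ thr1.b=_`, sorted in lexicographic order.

outcome vector order: (thr0.a,thr0.b,thr1.a,thr1.b)
|TSO outcomes| = 9

thr0.a=0 thr0.b=0 thr1.a=0 thr1.b=0
thr0.a=0 thr0.b=0 thr1.a=0 thr1.b=1
thr0.a=0 thr0.b=0 thr1.a=1 thr1.b=1
thr0.a=0 thr0.b=1 thr1.a=0 thr1.b=0
thr0.a=0 thr0.b=1 thr1.a=0 thr1.b=1
thr0.a=0 thr0.b=1 thr1.a=1 thr1.b=1
thr0.a=1 thr0.b=1 thr1.a=0 thr1.b=0
thr0.a=1 thr0.b=1 thr1.a=0 thr1.b=1
thr0.a=1 thr0.b=1 thr1.a=1 thr1.b=1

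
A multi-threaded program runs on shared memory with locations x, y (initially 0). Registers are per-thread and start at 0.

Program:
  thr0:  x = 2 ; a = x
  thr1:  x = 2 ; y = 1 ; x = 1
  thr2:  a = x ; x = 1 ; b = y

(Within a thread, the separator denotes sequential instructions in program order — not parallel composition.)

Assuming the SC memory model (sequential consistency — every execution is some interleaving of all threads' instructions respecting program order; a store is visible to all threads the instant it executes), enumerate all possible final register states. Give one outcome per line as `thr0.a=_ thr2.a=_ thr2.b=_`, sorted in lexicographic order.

thr0.a=1 thr2.a=0 thr2.b=0
thr0.a=1 thr2.a=0 thr2.b=1
thr0.a=1 thr2.a=1 thr2.b=1
thr0.a=1 thr2.a=2 thr2.b=0
thr0.a=1 thr2.a=2 thr2.b=1
thr0.a=2 thr2.a=0 thr2.b=0
thr0.a=2 thr2.a=0 thr2.b=1
thr0.a=2 thr2.a=1 thr2.b=1
thr0.a=2 thr2.a=2 thr2.b=0
thr0.a=2 thr2.a=2 thr2.b=1

outcome vector order: (thr0.a,thr2.a,thr2.b)
|SC outcomes| = 10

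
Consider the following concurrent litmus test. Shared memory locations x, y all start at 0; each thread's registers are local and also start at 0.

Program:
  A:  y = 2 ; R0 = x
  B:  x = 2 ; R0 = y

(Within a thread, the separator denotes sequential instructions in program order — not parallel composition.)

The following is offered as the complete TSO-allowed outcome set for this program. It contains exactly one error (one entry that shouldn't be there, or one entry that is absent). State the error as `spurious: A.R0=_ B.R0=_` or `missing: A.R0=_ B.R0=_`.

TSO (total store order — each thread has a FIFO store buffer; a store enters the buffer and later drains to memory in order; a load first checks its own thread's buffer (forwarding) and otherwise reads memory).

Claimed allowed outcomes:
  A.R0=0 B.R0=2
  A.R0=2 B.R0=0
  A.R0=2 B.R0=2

missing: A.R0=0 B.R0=0

outcome vector order: (A.R0,B.R0)
under TSO → <0 0>, <0 2>, <2 0>, <2 2>
TSO∖claimed = {<0 0>}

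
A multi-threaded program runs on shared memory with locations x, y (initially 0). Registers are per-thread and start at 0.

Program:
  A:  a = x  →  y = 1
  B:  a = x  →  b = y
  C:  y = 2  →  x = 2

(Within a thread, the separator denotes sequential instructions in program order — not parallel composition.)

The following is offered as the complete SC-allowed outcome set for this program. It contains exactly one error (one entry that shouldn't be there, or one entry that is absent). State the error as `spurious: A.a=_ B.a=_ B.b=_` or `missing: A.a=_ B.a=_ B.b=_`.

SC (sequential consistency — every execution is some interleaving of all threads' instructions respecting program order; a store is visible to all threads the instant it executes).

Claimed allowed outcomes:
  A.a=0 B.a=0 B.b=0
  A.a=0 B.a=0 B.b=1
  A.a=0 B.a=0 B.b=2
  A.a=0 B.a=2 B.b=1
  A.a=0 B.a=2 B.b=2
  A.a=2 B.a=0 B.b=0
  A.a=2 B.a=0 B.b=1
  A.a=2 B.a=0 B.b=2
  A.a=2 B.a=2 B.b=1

outcome vector order: (A.a,B.a,B.b)
under SC → <0 0 0> <0 0 1> <0 0 2> <0 2 1> <0 2 2> <2 0 0> <2 0 1> <2 0 2> <2 2 1> <2 2 2>
SC∖claimed = {<2 2 2>}

missing: A.a=2 B.a=2 B.b=2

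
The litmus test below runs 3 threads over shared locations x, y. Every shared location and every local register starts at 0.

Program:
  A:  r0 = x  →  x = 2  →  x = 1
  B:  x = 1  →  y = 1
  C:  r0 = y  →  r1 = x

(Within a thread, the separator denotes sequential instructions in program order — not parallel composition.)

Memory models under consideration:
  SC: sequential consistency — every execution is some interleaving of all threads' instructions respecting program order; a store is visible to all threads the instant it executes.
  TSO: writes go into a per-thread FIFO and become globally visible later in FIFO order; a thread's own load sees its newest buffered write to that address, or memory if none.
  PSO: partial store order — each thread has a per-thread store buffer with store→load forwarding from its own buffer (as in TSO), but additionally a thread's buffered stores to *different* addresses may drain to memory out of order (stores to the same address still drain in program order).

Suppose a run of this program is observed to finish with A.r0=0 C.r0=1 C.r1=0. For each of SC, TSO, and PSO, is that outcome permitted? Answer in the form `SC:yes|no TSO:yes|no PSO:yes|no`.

SC:no TSO:no PSO:yes

outcome vector order: (A.r0,C.r0,C.r1)
[SC] allowed = {(0,0,0) (0,0,1) (0,0,2) (0,1,1) (0,1,2) (1,0,0) (1,0,1) (1,0,2) (1,1,1) (1,1,2)}
[TSO] allowed = {(0,0,0) (0,0,1) (0,0,2) (0,1,1) (0,1,2) (1,0,0) (1,0,1) (1,0,2) (1,1,1) (1,1,2)}
[PSO] allowed = {(0,0,0) (0,0,1) (0,0,2) (0,1,0) (0,1,1) (0,1,2) (1,0,0) (1,0,1) (1,0,2) (1,1,0) (1,1,1) (1,1,2)}
target (0,1,0) ∈ {PSO}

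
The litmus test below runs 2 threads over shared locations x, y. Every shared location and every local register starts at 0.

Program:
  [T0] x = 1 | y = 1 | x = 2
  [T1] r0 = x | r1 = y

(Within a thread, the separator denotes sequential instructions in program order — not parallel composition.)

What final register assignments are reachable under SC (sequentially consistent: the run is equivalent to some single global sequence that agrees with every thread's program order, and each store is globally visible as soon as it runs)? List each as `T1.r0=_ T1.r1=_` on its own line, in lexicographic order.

outcome vector order: (T1.r0,T1.r1)
|SC outcomes| = 5

T1.r0=0 T1.r1=0
T1.r0=0 T1.r1=1
T1.r0=1 T1.r1=0
T1.r0=1 T1.r1=1
T1.r0=2 T1.r1=1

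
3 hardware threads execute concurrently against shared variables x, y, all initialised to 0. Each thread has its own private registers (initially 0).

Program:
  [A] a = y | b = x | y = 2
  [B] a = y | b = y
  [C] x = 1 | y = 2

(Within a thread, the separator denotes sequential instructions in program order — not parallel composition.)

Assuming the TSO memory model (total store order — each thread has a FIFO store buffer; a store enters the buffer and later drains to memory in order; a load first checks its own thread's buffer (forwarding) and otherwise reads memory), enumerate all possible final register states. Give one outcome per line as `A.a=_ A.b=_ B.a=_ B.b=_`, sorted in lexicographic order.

A.a=0 A.b=0 B.a=0 B.b=0
A.a=0 A.b=0 B.a=0 B.b=2
A.a=0 A.b=0 B.a=2 B.b=2
A.a=0 A.b=1 B.a=0 B.b=0
A.a=0 A.b=1 B.a=0 B.b=2
A.a=0 A.b=1 B.a=2 B.b=2
A.a=2 A.b=1 B.a=0 B.b=0
A.a=2 A.b=1 B.a=0 B.b=2
A.a=2 A.b=1 B.a=2 B.b=2

outcome vector order: (A.a,A.b,B.a,B.b)
|TSO outcomes| = 9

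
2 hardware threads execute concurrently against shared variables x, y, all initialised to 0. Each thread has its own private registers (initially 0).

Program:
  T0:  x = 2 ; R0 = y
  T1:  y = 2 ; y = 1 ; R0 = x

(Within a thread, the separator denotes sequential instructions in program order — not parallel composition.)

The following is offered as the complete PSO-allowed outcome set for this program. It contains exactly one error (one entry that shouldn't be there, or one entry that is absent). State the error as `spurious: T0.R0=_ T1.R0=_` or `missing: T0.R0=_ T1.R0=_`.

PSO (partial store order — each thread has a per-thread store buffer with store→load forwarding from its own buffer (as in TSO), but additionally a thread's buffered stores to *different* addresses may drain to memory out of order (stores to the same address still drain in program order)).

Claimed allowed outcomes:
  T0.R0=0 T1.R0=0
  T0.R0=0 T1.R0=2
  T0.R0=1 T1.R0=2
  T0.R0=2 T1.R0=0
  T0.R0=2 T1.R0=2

missing: T0.R0=1 T1.R0=0

outcome vector order: (T0.R0,T1.R0)
under PSO → 0/0; 0/2; 1/0; 1/2; 2/0; 2/2
PSO∖claimed = {1/0}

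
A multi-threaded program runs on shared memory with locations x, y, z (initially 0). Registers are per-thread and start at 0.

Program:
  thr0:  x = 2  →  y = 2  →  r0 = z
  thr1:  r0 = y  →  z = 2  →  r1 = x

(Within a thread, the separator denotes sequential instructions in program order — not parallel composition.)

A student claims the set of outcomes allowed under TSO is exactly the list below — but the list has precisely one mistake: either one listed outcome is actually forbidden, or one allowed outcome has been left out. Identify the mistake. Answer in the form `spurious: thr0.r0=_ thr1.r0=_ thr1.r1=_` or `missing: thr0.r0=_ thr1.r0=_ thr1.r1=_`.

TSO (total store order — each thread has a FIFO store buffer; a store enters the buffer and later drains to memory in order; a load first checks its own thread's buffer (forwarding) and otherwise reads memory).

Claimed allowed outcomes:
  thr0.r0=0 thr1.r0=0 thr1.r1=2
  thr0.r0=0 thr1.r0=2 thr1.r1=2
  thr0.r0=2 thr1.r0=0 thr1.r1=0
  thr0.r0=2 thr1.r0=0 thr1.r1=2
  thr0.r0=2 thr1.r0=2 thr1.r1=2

outcome vector order: (thr0.r0,thr1.r0,thr1.r1)
TSO: 6 outcomes — {0/0/0; 0/0/2; 0/2/2; 2/0/0; 2/0/2; 2/2/2}
TSO∖claimed = {0/0/0}

missing: thr0.r0=0 thr1.r0=0 thr1.r1=0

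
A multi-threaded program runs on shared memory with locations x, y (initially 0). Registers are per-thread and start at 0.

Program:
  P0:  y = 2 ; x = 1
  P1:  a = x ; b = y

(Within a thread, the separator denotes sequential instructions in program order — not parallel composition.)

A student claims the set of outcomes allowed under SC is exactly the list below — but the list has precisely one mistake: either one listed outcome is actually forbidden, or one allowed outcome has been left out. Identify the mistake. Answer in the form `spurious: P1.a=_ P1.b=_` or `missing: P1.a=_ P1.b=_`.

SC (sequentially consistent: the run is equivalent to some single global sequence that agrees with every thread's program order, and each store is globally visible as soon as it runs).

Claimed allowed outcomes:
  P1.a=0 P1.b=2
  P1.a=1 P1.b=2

missing: P1.a=0 P1.b=0

outcome vector order: (P1.a,P1.b)
SC (3): (0,0), (0,2), (1,2)
SC∖claimed = {(0,0)}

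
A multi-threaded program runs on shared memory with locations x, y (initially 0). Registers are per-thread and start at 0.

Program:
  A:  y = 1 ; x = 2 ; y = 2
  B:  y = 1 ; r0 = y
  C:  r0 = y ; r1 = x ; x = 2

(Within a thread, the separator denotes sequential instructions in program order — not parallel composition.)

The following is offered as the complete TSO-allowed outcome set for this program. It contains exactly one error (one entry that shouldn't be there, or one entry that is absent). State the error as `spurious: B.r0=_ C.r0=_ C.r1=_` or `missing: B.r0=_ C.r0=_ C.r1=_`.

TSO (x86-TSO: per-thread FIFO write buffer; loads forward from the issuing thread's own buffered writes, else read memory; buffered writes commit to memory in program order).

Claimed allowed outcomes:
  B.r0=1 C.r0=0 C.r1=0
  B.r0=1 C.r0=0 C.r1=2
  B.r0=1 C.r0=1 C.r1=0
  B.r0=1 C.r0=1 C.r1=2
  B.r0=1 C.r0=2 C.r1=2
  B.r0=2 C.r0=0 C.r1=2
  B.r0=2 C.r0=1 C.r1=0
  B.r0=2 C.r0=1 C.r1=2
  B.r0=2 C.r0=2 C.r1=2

missing: B.r0=2 C.r0=0 C.r1=0

outcome vector order: (B.r0,C.r0,C.r1)
under TSO → 100, 102, 110, 112, 122, 200, 202, 210, 212, 222
TSO∖claimed = {200}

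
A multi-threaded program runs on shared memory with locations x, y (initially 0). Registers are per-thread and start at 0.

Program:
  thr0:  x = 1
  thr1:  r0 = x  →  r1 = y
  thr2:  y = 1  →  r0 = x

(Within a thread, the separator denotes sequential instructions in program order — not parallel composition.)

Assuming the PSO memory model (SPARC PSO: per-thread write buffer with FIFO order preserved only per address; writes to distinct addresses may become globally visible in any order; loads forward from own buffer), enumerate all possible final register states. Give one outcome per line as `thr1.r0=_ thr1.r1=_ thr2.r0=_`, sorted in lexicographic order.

thr1.r0=0 thr1.r1=0 thr2.r0=0
thr1.r0=0 thr1.r1=0 thr2.r0=1
thr1.r0=0 thr1.r1=1 thr2.r0=0
thr1.r0=0 thr1.r1=1 thr2.r0=1
thr1.r0=1 thr1.r1=0 thr2.r0=0
thr1.r0=1 thr1.r1=0 thr2.r0=1
thr1.r0=1 thr1.r1=1 thr2.r0=0
thr1.r0=1 thr1.r1=1 thr2.r0=1

outcome vector order: (thr1.r0,thr1.r1,thr2.r0)
|PSO outcomes| = 8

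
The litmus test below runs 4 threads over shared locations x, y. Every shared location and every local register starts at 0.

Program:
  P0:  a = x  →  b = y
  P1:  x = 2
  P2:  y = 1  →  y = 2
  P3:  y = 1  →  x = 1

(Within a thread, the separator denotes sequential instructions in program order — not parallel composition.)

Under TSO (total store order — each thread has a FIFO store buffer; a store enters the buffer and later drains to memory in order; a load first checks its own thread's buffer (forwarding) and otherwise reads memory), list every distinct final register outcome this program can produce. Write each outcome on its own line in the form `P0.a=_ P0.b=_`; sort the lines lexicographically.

P0.a=0 P0.b=0
P0.a=0 P0.b=1
P0.a=0 P0.b=2
P0.a=1 P0.b=1
P0.a=1 P0.b=2
P0.a=2 P0.b=0
P0.a=2 P0.b=1
P0.a=2 P0.b=2

outcome vector order: (P0.a,P0.b)
|TSO outcomes| = 8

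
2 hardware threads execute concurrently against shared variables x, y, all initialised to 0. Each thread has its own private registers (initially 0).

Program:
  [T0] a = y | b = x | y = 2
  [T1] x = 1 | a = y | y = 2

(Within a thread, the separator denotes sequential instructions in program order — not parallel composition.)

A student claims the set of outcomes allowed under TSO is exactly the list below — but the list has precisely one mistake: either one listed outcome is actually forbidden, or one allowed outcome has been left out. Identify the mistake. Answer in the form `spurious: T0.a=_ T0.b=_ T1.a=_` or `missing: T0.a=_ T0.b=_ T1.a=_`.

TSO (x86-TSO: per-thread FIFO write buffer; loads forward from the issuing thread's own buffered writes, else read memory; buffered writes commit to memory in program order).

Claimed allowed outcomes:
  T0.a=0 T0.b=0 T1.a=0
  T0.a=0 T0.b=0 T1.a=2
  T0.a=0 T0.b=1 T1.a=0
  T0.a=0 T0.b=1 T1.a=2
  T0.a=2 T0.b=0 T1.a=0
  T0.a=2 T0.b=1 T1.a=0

spurious: T0.a=2 T0.b=0 T1.a=0

outcome vector order: (T0.a,T0.b,T1.a)
TSO: 5 outcomes — {0/0/0, 0/0/2, 0/1/0, 0/1/2, 2/1/0}
claimed∖TSO = {2/0/0}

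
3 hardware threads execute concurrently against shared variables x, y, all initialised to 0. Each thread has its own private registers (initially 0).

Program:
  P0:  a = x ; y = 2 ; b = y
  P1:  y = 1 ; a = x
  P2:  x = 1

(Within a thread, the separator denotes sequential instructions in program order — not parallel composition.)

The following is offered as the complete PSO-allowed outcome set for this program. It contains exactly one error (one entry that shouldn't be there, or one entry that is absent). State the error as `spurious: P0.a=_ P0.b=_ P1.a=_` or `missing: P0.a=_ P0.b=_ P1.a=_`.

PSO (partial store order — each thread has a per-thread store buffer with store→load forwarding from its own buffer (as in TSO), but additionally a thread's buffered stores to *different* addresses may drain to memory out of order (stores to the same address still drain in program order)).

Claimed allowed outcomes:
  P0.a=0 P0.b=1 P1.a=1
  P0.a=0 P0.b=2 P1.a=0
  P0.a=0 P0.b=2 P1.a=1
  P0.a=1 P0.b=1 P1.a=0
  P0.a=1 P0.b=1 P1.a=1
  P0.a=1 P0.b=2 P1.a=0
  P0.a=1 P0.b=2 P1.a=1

missing: P0.a=0 P0.b=1 P1.a=0

outcome vector order: (P0.a,P0.b,P1.a)
PSO: 8 outcomes — {0/1/0; 0/1/1; 0/2/0; 0/2/1; 1/1/0; 1/1/1; 1/2/0; 1/2/1}
PSO∖claimed = {0/1/0}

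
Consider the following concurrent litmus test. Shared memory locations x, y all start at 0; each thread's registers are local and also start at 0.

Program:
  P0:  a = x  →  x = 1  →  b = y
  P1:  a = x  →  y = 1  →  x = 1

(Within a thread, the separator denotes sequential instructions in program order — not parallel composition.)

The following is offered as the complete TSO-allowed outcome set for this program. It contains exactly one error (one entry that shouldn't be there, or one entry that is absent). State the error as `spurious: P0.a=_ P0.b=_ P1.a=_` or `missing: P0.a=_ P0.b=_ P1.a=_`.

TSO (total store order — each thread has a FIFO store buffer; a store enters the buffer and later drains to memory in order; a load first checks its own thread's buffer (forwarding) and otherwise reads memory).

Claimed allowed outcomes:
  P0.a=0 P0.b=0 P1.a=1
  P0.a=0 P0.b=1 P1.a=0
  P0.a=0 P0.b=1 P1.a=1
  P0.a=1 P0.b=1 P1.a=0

missing: P0.a=0 P0.b=0 P1.a=0

outcome vector order: (P0.a,P0.b,P1.a)
[TSO] allowed = {(0,0,0); (0,0,1); (0,1,0); (0,1,1); (1,1,0)}
TSO∖claimed = {(0,0,0)}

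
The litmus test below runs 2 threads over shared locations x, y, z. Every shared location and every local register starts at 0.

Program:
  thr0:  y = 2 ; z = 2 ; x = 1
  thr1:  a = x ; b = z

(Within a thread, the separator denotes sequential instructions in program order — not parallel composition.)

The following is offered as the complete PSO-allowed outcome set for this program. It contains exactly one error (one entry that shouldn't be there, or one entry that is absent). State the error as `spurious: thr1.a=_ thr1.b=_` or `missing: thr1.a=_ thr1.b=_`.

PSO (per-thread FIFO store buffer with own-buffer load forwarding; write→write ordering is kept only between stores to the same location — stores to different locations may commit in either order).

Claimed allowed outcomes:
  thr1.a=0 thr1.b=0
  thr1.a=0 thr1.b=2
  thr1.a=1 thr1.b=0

missing: thr1.a=1 thr1.b=2

outcome vector order: (thr1.a,thr1.b)
[PSO] allowed = {<0 0> <0 2> <1 0> <1 2>}
PSO∖claimed = {<1 2>}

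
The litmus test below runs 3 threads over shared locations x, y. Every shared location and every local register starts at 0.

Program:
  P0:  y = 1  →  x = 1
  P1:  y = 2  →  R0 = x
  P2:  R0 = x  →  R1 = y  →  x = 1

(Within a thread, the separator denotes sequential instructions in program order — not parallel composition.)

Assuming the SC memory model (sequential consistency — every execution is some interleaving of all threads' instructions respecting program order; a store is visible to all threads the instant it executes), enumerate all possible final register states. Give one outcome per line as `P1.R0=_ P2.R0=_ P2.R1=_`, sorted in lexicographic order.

outcome vector order: (P1.R0,P2.R0,P2.R1)
|SC outcomes| = 10

P1.R0=0 P2.R0=0 P2.R1=0
P1.R0=0 P2.R0=0 P2.R1=1
P1.R0=0 P2.R0=0 P2.R1=2
P1.R0=0 P2.R0=1 P2.R1=1
P1.R0=0 P2.R0=1 P2.R1=2
P1.R0=1 P2.R0=0 P2.R1=0
P1.R0=1 P2.R0=0 P2.R1=1
P1.R0=1 P2.R0=0 P2.R1=2
P1.R0=1 P2.R0=1 P2.R1=1
P1.R0=1 P2.R0=1 P2.R1=2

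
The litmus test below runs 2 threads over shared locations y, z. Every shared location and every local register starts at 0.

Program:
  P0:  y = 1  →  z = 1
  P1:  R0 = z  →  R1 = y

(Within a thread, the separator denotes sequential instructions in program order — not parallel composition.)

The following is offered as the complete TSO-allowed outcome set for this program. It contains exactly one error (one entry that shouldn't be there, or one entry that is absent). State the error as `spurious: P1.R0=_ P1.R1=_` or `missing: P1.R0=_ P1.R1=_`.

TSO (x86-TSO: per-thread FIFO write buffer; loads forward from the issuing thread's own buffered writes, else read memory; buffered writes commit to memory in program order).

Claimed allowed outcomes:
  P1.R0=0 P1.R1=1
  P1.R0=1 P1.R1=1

missing: P1.R0=0 P1.R1=0

outcome vector order: (P1.R0,P1.R1)
TSO: 3 outcomes — {00, 01, 11}
TSO∖claimed = {00}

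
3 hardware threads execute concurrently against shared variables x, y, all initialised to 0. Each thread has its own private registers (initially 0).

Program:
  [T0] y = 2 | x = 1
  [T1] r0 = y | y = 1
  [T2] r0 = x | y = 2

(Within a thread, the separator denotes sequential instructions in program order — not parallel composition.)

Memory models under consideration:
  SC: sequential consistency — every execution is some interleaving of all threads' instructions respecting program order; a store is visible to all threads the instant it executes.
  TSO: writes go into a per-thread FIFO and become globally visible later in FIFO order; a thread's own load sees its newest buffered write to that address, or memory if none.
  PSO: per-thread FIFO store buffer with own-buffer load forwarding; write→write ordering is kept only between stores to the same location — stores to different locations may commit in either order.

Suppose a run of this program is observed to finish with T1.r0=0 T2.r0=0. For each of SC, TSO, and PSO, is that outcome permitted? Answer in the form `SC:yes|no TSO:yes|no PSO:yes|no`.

outcome vector order: (T1.r0,T2.r0)
SC: 4 outcomes — {00 01 20 21}
TSO: 4 outcomes — {00 01 20 21}
PSO: 4 outcomes — {00 01 20 21}
target 00 ∈ {SC,TSO,PSO}

SC:yes TSO:yes PSO:yes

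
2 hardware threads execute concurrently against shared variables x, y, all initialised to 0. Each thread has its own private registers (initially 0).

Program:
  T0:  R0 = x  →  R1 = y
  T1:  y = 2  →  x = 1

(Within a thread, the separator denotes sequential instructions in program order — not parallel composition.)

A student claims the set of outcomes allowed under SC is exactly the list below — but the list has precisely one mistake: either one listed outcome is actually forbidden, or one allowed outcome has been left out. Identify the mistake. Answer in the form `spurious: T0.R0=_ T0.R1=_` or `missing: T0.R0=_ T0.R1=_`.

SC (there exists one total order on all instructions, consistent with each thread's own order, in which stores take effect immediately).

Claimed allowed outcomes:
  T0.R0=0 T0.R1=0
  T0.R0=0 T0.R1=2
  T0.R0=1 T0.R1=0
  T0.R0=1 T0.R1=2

spurious: T0.R0=1 T0.R1=0

outcome vector order: (T0.R0,T0.R1)
SC: 3 outcomes — {<0 0> <0 2> <1 2>}
claimed∖SC = {<1 0>}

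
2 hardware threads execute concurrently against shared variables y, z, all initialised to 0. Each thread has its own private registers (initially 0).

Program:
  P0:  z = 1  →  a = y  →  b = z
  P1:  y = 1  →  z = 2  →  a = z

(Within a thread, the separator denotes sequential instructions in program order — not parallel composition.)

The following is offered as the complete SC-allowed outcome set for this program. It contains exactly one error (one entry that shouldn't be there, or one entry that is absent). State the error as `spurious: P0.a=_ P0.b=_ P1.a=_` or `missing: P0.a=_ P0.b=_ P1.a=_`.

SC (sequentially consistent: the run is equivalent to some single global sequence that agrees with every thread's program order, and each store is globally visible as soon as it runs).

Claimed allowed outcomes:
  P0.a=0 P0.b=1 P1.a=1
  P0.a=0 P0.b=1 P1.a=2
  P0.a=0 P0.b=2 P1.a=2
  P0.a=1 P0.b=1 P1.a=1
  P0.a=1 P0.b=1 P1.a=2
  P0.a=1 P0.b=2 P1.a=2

outcome vector order: (P0.a,P0.b,P1.a)
under SC → <0 1 2> <0 2 2> <1 1 1> <1 1 2> <1 2 2>
claimed∖SC = {<0 1 1>}

spurious: P0.a=0 P0.b=1 P1.a=1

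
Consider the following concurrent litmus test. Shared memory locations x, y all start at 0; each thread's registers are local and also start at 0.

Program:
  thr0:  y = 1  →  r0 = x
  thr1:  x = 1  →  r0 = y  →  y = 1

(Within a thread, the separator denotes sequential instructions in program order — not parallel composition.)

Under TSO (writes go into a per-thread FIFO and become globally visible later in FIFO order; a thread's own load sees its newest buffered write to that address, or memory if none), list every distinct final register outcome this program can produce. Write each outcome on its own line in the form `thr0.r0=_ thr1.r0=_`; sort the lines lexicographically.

thr0.r0=0 thr1.r0=0
thr0.r0=0 thr1.r0=1
thr0.r0=1 thr1.r0=0
thr0.r0=1 thr1.r0=1

outcome vector order: (thr0.r0,thr1.r0)
|TSO outcomes| = 4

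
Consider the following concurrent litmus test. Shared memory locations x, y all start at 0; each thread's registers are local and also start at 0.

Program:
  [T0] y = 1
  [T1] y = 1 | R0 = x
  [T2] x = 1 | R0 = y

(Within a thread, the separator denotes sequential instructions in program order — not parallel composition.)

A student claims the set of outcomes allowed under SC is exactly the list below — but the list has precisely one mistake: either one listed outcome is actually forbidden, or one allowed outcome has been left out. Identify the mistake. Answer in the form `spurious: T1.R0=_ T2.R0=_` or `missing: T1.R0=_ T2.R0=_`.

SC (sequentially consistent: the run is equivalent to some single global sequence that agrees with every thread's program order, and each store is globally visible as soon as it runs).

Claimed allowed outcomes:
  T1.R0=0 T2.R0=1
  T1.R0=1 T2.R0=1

outcome vector order: (T1.R0,T2.R0)
under SC → <0 1>; <1 0>; <1 1>
SC∖claimed = {<1 0>}

missing: T1.R0=1 T2.R0=0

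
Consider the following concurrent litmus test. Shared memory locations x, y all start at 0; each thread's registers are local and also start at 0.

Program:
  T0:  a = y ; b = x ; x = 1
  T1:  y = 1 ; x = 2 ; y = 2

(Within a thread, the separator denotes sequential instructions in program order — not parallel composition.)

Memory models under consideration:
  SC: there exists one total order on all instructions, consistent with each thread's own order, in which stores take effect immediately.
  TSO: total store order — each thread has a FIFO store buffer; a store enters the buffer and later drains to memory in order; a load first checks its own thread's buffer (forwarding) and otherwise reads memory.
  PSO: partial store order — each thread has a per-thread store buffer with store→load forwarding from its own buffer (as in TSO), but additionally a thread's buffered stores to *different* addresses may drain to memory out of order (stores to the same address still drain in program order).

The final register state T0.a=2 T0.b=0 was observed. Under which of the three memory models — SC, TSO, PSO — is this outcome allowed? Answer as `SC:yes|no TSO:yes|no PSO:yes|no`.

outcome vector order: (T0.a,T0.b)
[SC] allowed = {<0 0> <0 2> <1 0> <1 2> <2 2>}
[TSO] allowed = {<0 0> <0 2> <1 0> <1 2> <2 2>}
[PSO] allowed = {<0 0> <0 2> <1 0> <1 2> <2 0> <2 2>}
target <2 0> ∈ {PSO}

SC:no TSO:no PSO:yes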